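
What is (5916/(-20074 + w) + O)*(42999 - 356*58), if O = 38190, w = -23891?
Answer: 12509239555778/14655 ≈ 8.5358e+8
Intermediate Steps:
(5916/(-20074 + w) + O)*(42999 - 356*58) = (5916/(-20074 - 23891) + 38190)*(42999 - 356*58) = (5916/(-43965) + 38190)*(42999 - 20648) = (5916*(-1/43965) + 38190)*22351 = (-1972/14655 + 38190)*22351 = (559672478/14655)*22351 = 12509239555778/14655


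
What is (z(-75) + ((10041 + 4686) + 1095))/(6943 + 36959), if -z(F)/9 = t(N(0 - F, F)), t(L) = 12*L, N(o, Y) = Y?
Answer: 443/813 ≈ 0.54490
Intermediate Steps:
z(F) = -108*F
(z(-75) + ((10041 + 4686) + 1095))/(6943 + 36959) = (-108*(-75) + ((10041 + 4686) + 1095))/(6943 + 36959) = (8100 + (14727 + 1095))/43902 = (8100 + 15822)*(1/43902) = 23922*(1/43902) = 443/813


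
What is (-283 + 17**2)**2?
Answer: 36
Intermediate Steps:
(-283 + 17**2)**2 = (-283 + 289)**2 = 6**2 = 36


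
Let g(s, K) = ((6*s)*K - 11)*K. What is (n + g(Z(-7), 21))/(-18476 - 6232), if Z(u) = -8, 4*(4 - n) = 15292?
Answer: 4203/4118 ≈ 1.0206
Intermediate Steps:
n = -3819 (n = 4 - ¼*15292 = 4 - 3823 = -3819)
g(s, K) = K*(-11 + 6*K*s) (g(s, K) = (6*K*s - 11)*K = (-11 + 6*K*s)*K = K*(-11 + 6*K*s))
(n + g(Z(-7), 21))/(-18476 - 6232) = (-3819 + 21*(-11 + 6*21*(-8)))/(-18476 - 6232) = (-3819 + 21*(-11 - 1008))/(-24708) = (-3819 + 21*(-1019))*(-1/24708) = (-3819 - 21399)*(-1/24708) = -25218*(-1/24708) = 4203/4118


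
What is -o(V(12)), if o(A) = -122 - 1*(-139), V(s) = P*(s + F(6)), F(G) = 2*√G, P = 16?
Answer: -17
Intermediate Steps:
V(s) = 16*s + 32*√6 (V(s) = 16*(s + 2*√6) = 16*s + 32*√6)
o(A) = 17 (o(A) = -122 + 139 = 17)
-o(V(12)) = -1*17 = -17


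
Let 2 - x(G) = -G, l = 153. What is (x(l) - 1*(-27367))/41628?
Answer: 4587/6938 ≈ 0.66114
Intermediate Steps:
x(G) = 2 + G (x(G) = 2 - (-1)*G = 2 + G)
(x(l) - 1*(-27367))/41628 = ((2 + 153) - 1*(-27367))/41628 = (155 + 27367)*(1/41628) = 27522*(1/41628) = 4587/6938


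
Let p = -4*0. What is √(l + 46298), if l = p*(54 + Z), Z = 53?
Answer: √46298 ≈ 215.17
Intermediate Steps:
p = 0
l = 0 (l = 0*(54 + 53) = 0*107 = 0)
√(l + 46298) = √(0 + 46298) = √46298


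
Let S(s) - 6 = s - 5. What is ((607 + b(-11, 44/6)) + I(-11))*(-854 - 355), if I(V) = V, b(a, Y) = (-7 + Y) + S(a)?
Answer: -708877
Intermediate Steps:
S(s) = 1 + s (S(s) = 6 + (s - 5) = 6 + (-5 + s) = 1 + s)
b(a, Y) = -6 + Y + a (b(a, Y) = (-7 + Y) + (1 + a) = -6 + Y + a)
((607 + b(-11, 44/6)) + I(-11))*(-854 - 355) = ((607 + (-6 + 44/6 - 11)) - 11)*(-854 - 355) = ((607 + (-6 + 44*(⅙) - 11)) - 11)*(-1209) = ((607 + (-6 + 22/3 - 11)) - 11)*(-1209) = ((607 - 29/3) - 11)*(-1209) = (1792/3 - 11)*(-1209) = (1759/3)*(-1209) = -708877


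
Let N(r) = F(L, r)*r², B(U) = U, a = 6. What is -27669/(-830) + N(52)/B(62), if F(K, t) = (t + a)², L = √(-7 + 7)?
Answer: 3775803979/25730 ≈ 1.4675e+5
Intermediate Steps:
L = 0 (L = √0 = 0)
F(K, t) = (6 + t)² (F(K, t) = (t + 6)² = (6 + t)²)
N(r) = r²*(6 + r)² (N(r) = (6 + r)²*r² = r²*(6 + r)²)
-27669/(-830) + N(52)/B(62) = -27669/(-830) + (52²*(6 + 52)²)/62 = -27669*(-1/830) + (2704*58²)*(1/62) = 27669/830 + (2704*3364)*(1/62) = 27669/830 + 9096256*(1/62) = 27669/830 + 4548128/31 = 3775803979/25730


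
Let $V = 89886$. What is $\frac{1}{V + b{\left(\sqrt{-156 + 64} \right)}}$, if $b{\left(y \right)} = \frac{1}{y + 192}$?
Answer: $\frac{3321827208}{298585777676401} + \frac{2 i \sqrt{23}}{298585777676401} \approx 1.1125 \cdot 10^{-5} + 3.2124 \cdot 10^{-14} i$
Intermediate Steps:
$b{\left(y \right)} = \frac{1}{192 + y}$
$\frac{1}{V + b{\left(\sqrt{-156 + 64} \right)}} = \frac{1}{89886 + \frac{1}{192 + \sqrt{-156 + 64}}} = \frac{1}{89886 + \frac{1}{192 + \sqrt{-92}}} = \frac{1}{89886 + \frac{1}{192 + 2 i \sqrt{23}}}$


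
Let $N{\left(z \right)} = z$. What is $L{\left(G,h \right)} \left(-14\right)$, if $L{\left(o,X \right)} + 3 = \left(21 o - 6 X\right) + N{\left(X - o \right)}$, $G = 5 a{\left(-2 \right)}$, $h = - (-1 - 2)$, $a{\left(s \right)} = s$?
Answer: $3052$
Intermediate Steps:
$h = 3$ ($h = \left(-1\right) \left(-3\right) = 3$)
$G = -10$ ($G = 5 \left(-2\right) = -10$)
$L{\left(o,X \right)} = -3 - 5 X + 20 o$ ($L{\left(o,X \right)} = -3 + \left(\left(21 o - 6 X\right) + \left(X - o\right)\right) = -3 + \left(\left(- 6 X + 21 o\right) + \left(X - o\right)\right) = -3 - \left(- 20 o + 5 X\right) = -3 - 5 X + 20 o$)
$L{\left(G,h \right)} \left(-14\right) = \left(-3 - 15 + 20 \left(-10\right)\right) \left(-14\right) = \left(-3 - 15 - 200\right) \left(-14\right) = \left(-218\right) \left(-14\right) = 3052$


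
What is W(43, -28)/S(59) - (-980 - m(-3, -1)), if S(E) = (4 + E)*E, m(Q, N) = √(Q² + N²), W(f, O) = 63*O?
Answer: 57792/59 + √10 ≈ 982.69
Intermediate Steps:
m(Q, N) = √(N² + Q²)
S(E) = E*(4 + E)
W(43, -28)/S(59) - (-980 - m(-3, -1)) = (63*(-28))/((59*(4 + 59))) - (-980 - √((-1)² + (-3)²)) = -1764/(59*63) - (-980 - √(1 + 9)) = -1764/3717 - (-980 - √10) = -1764*1/3717 + (980 + √10) = -28/59 + (980 + √10) = 57792/59 + √10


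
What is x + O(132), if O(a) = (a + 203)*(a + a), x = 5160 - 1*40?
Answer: 93560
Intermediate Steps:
x = 5120 (x = 5160 - 40 = 5120)
O(a) = 2*a*(203 + a) (O(a) = (203 + a)*(2*a) = 2*a*(203 + a))
x + O(132) = 5120 + 2*132*(203 + 132) = 5120 + 2*132*335 = 5120 + 88440 = 93560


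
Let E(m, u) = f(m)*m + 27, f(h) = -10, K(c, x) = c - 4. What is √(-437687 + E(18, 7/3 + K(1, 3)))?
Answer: 4*I*√27365 ≈ 661.69*I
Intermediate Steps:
K(c, x) = -4 + c
E(m, u) = 27 - 10*m (E(m, u) = -10*m + 27 = 27 - 10*m)
√(-437687 + E(18, 7/3 + K(1, 3))) = √(-437687 + (27 - 10*18)) = √(-437687 + (27 - 180)) = √(-437687 - 153) = √(-437840) = 4*I*√27365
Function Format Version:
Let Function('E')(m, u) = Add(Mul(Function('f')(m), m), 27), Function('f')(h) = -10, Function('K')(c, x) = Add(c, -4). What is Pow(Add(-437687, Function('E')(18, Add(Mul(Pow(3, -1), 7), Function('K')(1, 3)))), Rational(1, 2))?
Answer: Mul(4, I, Pow(27365, Rational(1, 2))) ≈ Mul(661.69, I)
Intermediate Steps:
Function('K')(c, x) = Add(-4, c)
Function('E')(m, u) = Add(27, Mul(-10, m)) (Function('E')(m, u) = Add(Mul(-10, m), 27) = Add(27, Mul(-10, m)))
Pow(Add(-437687, Function('E')(18, Add(Mul(Pow(3, -1), 7), Function('K')(1, 3)))), Rational(1, 2)) = Pow(Add(-437687, Add(27, Mul(-10, 18))), Rational(1, 2)) = Pow(Add(-437687, Add(27, -180)), Rational(1, 2)) = Pow(Add(-437687, -153), Rational(1, 2)) = Pow(-437840, Rational(1, 2)) = Mul(4, I, Pow(27365, Rational(1, 2)))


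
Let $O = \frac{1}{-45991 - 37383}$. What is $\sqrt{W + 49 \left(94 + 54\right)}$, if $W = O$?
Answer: $\frac{\sqrt{50410275465378}}{83374} \approx 85.159$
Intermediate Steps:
$O = - \frac{1}{83374}$ ($O = \frac{1}{-83374} = - \frac{1}{83374} \approx -1.1994 \cdot 10^{-5}$)
$W = - \frac{1}{83374} \approx -1.1994 \cdot 10^{-5}$
$\sqrt{W + 49 \left(94 + 54\right)} = \sqrt{- \frac{1}{83374} + 49 \left(94 + 54\right)} = \sqrt{- \frac{1}{83374} + 49 \cdot 148} = \sqrt{- \frac{1}{83374} + 7252} = \sqrt{\frac{604628247}{83374}} = \frac{\sqrt{50410275465378}}{83374}$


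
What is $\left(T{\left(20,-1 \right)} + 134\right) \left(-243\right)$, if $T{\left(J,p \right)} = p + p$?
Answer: $-32076$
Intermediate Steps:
$T{\left(J,p \right)} = 2 p$
$\left(T{\left(20,-1 \right)} + 134\right) \left(-243\right) = \left(2 \left(-1\right) + 134\right) \left(-243\right) = \left(-2 + 134\right) \left(-243\right) = 132 \left(-243\right) = -32076$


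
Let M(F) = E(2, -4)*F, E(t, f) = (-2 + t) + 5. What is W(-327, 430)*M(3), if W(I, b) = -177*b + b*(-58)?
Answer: -1515750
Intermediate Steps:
E(t, f) = 3 + t
W(I, b) = -235*b (W(I, b) = -177*b - 58*b = -235*b)
M(F) = 5*F (M(F) = (3 + 2)*F = 5*F)
W(-327, 430)*M(3) = (-235*430)*(5*3) = -101050*15 = -1515750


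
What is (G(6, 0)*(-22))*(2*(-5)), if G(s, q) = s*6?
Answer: 7920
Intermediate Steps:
G(s, q) = 6*s
(G(6, 0)*(-22))*(2*(-5)) = ((6*6)*(-22))*(2*(-5)) = (36*(-22))*(-10) = -792*(-10) = 7920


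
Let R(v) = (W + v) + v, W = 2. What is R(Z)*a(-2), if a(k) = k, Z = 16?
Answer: -68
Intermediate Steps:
R(v) = 2 + 2*v (R(v) = (2 + v) + v = 2 + 2*v)
R(Z)*a(-2) = (2 + 2*16)*(-2) = (2 + 32)*(-2) = 34*(-2) = -68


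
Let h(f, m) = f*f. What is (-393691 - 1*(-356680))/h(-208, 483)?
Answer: -219/256 ≈ -0.85547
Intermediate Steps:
h(f, m) = f²
(-393691 - 1*(-356680))/h(-208, 483) = (-393691 - 1*(-356680))/((-208)²) = (-393691 + 356680)/43264 = -37011*1/43264 = -219/256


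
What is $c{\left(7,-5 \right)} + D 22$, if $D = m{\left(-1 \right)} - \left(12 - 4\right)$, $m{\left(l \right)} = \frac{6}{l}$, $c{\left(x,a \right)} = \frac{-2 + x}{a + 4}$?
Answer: $-313$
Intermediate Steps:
$c{\left(x,a \right)} = \frac{-2 + x}{4 + a}$
$D = -14$ ($D = \frac{6}{-1} - \left(12 - 4\right) = 6 \left(-1\right) - \left(12 - 4\right) = -6 - 8 = -14$)
$c{\left(7,-5 \right)} + D 22 = \frac{-2 + 7}{4 - 5} - 308 = \frac{1}{-1} \cdot 5 - 308 = \left(-1\right) 5 - 308 = -5 - 308 = -313$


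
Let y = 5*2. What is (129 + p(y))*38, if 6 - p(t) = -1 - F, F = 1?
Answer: 5206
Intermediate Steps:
y = 10
p(t) = 8 (p(t) = 6 - (-1 - 1*1) = 6 - (-1 - 1) = 6 - 1*(-2) = 6 + 2 = 8)
(129 + p(y))*38 = (129 + 8)*38 = 137*38 = 5206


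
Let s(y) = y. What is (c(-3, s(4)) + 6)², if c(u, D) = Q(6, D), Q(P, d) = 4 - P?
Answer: 16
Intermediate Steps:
c(u, D) = -2 (c(u, D) = 4 - 1*6 = 4 - 6 = -2)
(c(-3, s(4)) + 6)² = (-2 + 6)² = 4² = 16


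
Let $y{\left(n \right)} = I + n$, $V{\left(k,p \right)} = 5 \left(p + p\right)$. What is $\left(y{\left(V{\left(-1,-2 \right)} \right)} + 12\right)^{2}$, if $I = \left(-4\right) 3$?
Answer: $400$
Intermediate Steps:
$I = -12$
$V{\left(k,p \right)} = 10 p$ ($V{\left(k,p \right)} = 5 \cdot 2 p = 10 p$)
$y{\left(n \right)} = -12 + n$
$\left(y{\left(V{\left(-1,-2 \right)} \right)} + 12\right)^{2} = \left(\left(-12 + 10 \left(-2\right)\right) + 12\right)^{2} = \left(\left(-12 - 20\right) + 12\right)^{2} = \left(-32 + 12\right)^{2} = \left(-20\right)^{2} = 400$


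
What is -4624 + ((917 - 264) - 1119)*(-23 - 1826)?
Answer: 857010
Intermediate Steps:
-4624 + ((917 - 264) - 1119)*(-23 - 1826) = -4624 + (653 - 1119)*(-1849) = -4624 - 466*(-1849) = -4624 + 861634 = 857010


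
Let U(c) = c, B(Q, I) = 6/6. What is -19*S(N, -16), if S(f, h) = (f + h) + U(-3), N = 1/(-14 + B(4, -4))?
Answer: 4712/13 ≈ 362.46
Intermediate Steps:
B(Q, I) = 1 (B(Q, I) = 6*(1/6) = 1)
N = -1/13 (N = 1/(-14 + 1) = 1/(-13) = -1/13 ≈ -0.076923)
S(f, h) = -3 + f + h (S(f, h) = (f + h) - 3 = -3 + f + h)
-19*S(N, -16) = -19*(-3 - 1/13 - 16) = -19*(-248/13) = 4712/13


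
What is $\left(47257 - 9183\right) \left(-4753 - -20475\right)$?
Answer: $598599428$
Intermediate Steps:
$\left(47257 - 9183\right) \left(-4753 - -20475\right) = 38074 \left(-4753 + 20475\right) = 38074 \cdot 15722 = 598599428$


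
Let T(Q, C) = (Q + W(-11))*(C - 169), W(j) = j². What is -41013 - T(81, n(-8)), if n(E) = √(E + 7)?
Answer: -6875 - 202*I ≈ -6875.0 - 202.0*I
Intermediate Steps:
n(E) = √(7 + E)
T(Q, C) = (-169 + C)*(121 + Q) (T(Q, C) = (Q + (-11)²)*(C - 169) = (Q + 121)*(-169 + C) = (121 + Q)*(-169 + C) = (-169 + C)*(121 + Q))
-41013 - T(81, n(-8)) = -41013 - (-20449 - 169*81 + 121*√(7 - 8) + √(7 - 8)*81) = -41013 - (-20449 - 13689 + 121*√(-1) + √(-1)*81) = -41013 - (-20449 - 13689 + 121*I + I*81) = -41013 - (-20449 - 13689 + 121*I + 81*I) = -41013 - (-34138 + 202*I) = -41013 + (34138 - 202*I) = -6875 - 202*I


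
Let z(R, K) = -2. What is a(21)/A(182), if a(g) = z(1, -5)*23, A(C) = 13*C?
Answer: -23/1183 ≈ -0.019442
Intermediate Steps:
a(g) = -46 (a(g) = -2*23 = -46)
a(21)/A(182) = -46/(13*182) = -46/2366 = -46*1/2366 = -23/1183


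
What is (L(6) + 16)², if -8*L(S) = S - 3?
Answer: 15625/64 ≈ 244.14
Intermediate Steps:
L(S) = 3/8 - S/8 (L(S) = -(S - 3)/8 = -(-3 + S)/8 = 3/8 - S/8)
(L(6) + 16)² = ((3/8 - ⅛*6) + 16)² = ((3/8 - ¾) + 16)² = (-3/8 + 16)² = (125/8)² = 15625/64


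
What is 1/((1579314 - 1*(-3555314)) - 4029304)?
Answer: 1/1105324 ≈ 9.0471e-7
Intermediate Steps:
1/((1579314 - 1*(-3555314)) - 4029304) = 1/((1579314 + 3555314) - 4029304) = 1/(5134628 - 4029304) = 1/1105324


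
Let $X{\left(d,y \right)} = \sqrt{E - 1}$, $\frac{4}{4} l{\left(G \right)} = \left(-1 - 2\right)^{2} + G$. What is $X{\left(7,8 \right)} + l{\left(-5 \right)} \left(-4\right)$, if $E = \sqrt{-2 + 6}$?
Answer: $-15$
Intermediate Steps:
$E = 2$ ($E = \sqrt{4} = 2$)
$l{\left(G \right)} = 9 + G$ ($l{\left(G \right)} = \left(-1 - 2\right)^{2} + G = \left(-3\right)^{2} + G = 9 + G$)
$X{\left(d,y \right)} = 1$ ($X{\left(d,y \right)} = \sqrt{2 - 1} = \sqrt{1} = 1$)
$X{\left(7,8 \right)} + l{\left(-5 \right)} \left(-4\right) = 1 + \left(9 - 5\right) \left(-4\right) = 1 + 4 \left(-4\right) = 1 - 16 = -15$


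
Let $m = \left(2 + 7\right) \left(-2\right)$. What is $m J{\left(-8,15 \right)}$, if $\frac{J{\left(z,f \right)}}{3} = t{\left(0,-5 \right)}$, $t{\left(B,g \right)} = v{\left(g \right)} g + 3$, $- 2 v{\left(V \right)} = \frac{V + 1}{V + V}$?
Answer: $-216$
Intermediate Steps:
$m = -18$ ($m = 9 \left(-2\right) = -18$)
$v{\left(V \right)} = - \frac{1 + V}{4 V}$ ($v{\left(V \right)} = - \frac{\left(V + 1\right) \frac{1}{V + V}}{2} = - \frac{\left(1 + V\right) \frac{1}{2 V}}{2} = - \frac{\frac{1}{2} \frac{1}{V} \left(1 + V\right)}{2} = - \frac{1 + V}{4 V}$)
$t{\left(B,g \right)} = \frac{11}{4} - \frac{g}{4}$ ($t{\left(B,g \right)} = \frac{-1 - g}{4 g} g + 3 = \left(- \frac{1}{4} - \frac{g}{4}\right) + 3 = \frac{11}{4} - \frac{g}{4}$)
$J{\left(z,f \right)} = 12$ ($J{\left(z,f \right)} = 3 \left(\frac{11}{4} - - \frac{5}{4}\right) = 3 \left(\frac{11}{4} + \frac{5}{4}\right) = 3 \cdot 4 = 12$)
$m J{\left(-8,15 \right)} = \left(-18\right) 12 = -216$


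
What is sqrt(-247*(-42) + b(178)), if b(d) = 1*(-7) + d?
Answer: sqrt(10545) ≈ 102.69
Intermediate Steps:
b(d) = -7 + d
sqrt(-247*(-42) + b(178)) = sqrt(-247*(-42) + (-7 + 178)) = sqrt(10374 + 171) = sqrt(10545)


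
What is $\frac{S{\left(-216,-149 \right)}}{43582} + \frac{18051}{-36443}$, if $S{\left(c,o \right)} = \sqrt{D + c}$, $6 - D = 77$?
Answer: $- \frac{1641}{3313} + \frac{i \sqrt{287}}{43582} \approx -0.49532 + 0.00038872 i$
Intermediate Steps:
$D = -71$ ($D = 6 - 77 = -71$)
$S{\left(c,o \right)} = \sqrt{-71 + c}$
$\frac{S{\left(-216,-149 \right)}}{43582} + \frac{18051}{-36443} = \frac{\sqrt{-71 - 216}}{43582} + \frac{18051}{-36443} = \sqrt{-287} \cdot \frac{1}{43582} + 18051 \left(- \frac{1}{36443}\right) = i \sqrt{287} \cdot \frac{1}{43582} - \frac{1641}{3313} = \frac{i \sqrt{287}}{43582} - \frac{1641}{3313} = - \frac{1641}{3313} + \frac{i \sqrt{287}}{43582}$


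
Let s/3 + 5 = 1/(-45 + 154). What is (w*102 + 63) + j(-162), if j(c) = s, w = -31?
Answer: -339423/109 ≈ -3114.0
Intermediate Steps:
s = -1632/109 (s = -15 + 3/(-45 + 154) = -15 + 3/109 = -1632/109 ≈ -14.972)
j(c) = -1632/109
(w*102 + 63) + j(-162) = (-31*102 + 63) - 1632/109 = (-3162 + 63) - 1632/109 = -3099 - 1632/109 = -339423/109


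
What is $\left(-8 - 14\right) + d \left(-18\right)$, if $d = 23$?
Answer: $-436$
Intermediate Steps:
$\left(-8 - 14\right) + d \left(-18\right) = \left(-8 - 14\right) + 23 \left(-18\right) = \left(-8 - 14\right) - 414 = -22 - 414 = -436$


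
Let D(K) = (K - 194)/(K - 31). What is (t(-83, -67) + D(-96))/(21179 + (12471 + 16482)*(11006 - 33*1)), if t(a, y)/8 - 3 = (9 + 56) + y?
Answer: 653/20175375448 ≈ 3.2366e-8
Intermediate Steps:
t(a, y) = 544 + 8*y (t(a, y) = 24 + 8*((9 + 56) + y) = 24 + 8*(65 + y) = 24 + (520 + 8*y) = 544 + 8*y)
D(K) = (-194 + K)/(-31 + K)
(t(-83, -67) + D(-96))/(21179 + (12471 + 16482)*(11006 - 33*1)) = ((544 + 8*(-67)) + (-194 - 96)/(-31 - 96))/(21179 + (12471 + 16482)*(11006 - 33*1)) = ((544 - 536) - 290/(-127))/(21179 + 28953*(11006 - 33)) = (8 - 1/127*(-290))/(21179 + 28953*10973) = (8 + 290/127)/(21179 + 317701269) = (1306/127)/317722448 = (1306/127)*(1/317722448) = 653/20175375448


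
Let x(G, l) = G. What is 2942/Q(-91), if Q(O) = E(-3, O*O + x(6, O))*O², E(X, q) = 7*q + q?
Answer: 1471/274498588 ≈ 5.3589e-6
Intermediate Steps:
E(X, q) = 8*q
Q(O) = O²*(48 + 8*O²) (Q(O) = (8*(O*O + 6))*O² = (8*(O² + 6))*O² = (8*(6 + O²))*O² = (48 + 8*O²)*O² = O²*(48 + 8*O²))
2942/Q(-91) = 2942/((8*(-91)²*(6 + (-91)²))) = 2942/((8*8281*(6 + 8281))) = 2942/((8*8281*8287)) = 2942/548997176 = 2942*(1/548997176) = 1471/274498588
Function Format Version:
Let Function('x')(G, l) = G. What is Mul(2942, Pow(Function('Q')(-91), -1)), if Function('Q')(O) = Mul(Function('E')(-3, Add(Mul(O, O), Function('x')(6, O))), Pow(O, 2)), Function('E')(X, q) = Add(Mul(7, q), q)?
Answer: Rational(1471, 274498588) ≈ 5.3589e-6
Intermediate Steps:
Function('E')(X, q) = Mul(8, q)
Function('Q')(O) = Mul(Pow(O, 2), Add(48, Mul(8, Pow(O, 2)))) (Function('Q')(O) = Mul(Mul(8, Add(Mul(O, O), 6)), Pow(O, 2)) = Mul(Mul(8, Add(Pow(O, 2), 6)), Pow(O, 2)) = Mul(Mul(8, Add(6, Pow(O, 2))), Pow(O, 2)) = Mul(Add(48, Mul(8, Pow(O, 2))), Pow(O, 2)) = Mul(Pow(O, 2), Add(48, Mul(8, Pow(O, 2)))))
Mul(2942, Pow(Function('Q')(-91), -1)) = Mul(2942, Pow(Mul(8, Pow(-91, 2), Add(6, Pow(-91, 2))), -1)) = Mul(2942, Pow(Mul(8, 8281, Add(6, 8281)), -1)) = Mul(2942, Pow(Mul(8, 8281, 8287), -1)) = Mul(2942, Pow(548997176, -1)) = Mul(2942, Rational(1, 548997176)) = Rational(1471, 274498588)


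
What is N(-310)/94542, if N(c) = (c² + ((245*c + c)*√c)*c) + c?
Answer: 15965/15757 + 3940100*I*√310/15757 ≈ 1.0132 + 4402.7*I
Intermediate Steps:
N(c) = c + c² + 246*c^(5/2) (N(c) = (c² + ((246*c)*√c)*c) + c = (c² + (246*c^(3/2))*c) + c = (c² + 246*c^(5/2)) + c = c + c² + 246*c^(5/2))
N(-310)/94542 = (-310 + (-310)² + 246*(-310)^(5/2))/94542 = (-310 + 96100 + 246*(96100*I*√310))*(1/94542) = (-310 + 96100 + 23640600*I*√310)*(1/94542) = (95790 + 23640600*I*√310)*(1/94542) = 15965/15757 + 3940100*I*√310/15757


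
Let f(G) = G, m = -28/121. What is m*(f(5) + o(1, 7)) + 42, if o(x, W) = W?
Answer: 4746/121 ≈ 39.223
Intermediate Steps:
m = -28/121 (m = -28*1/121 = -28/121 ≈ -0.23141)
m*(f(5) + o(1, 7)) + 42 = -28*(5 + 7)/121 + 42 = -28/121*12 + 42 = -336/121 + 42 = 4746/121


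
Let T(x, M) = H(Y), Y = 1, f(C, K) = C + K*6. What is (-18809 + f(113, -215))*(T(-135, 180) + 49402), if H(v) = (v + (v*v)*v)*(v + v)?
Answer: -987428316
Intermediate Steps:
f(C, K) = C + 6*K
H(v) = 2*v*(v + v³) (H(v) = (v + v²*v)*(2*v) = (v + v³)*(2*v) = 2*v*(v + v³))
T(x, M) = 4 (T(x, M) = 2*1²*(1 + 1²) = 2*1*(1 + 1) = 2*1*2 = 4)
(-18809 + f(113, -215))*(T(-135, 180) + 49402) = (-18809 + (113 + 6*(-215)))*(4 + 49402) = (-18809 + (113 - 1290))*49406 = (-18809 - 1177)*49406 = -19986*49406 = -987428316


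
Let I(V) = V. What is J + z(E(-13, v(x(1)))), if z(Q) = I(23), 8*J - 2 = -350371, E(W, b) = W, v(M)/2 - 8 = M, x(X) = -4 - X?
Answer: -350185/8 ≈ -43773.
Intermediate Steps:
v(M) = 16 + 2*M
J = -350369/8 (J = ¼ + (⅛)*(-350371) = ¼ - 350371/8 = -350369/8 ≈ -43796.)
z(Q) = 23
J + z(E(-13, v(x(1)))) = -350369/8 + 23 = -350185/8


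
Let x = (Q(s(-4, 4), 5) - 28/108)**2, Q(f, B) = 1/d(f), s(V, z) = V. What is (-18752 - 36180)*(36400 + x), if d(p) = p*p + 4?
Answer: -145765533276677/72900 ≈ -1.9995e+9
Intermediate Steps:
d(p) = 4 + p**2 (d(p) = p**2 + 4 = 4 + p**2)
Q(f, B) = 1/(4 + f**2)
x = 12769/291600 (x = (1/(4 + (-4)**2) - 28/108)**2 = (1/(4 + 16) - 28*1/108)**2 = (1/20 - 7/27)**2 = (-113/540)**2 = 12769/291600 ≈ 0.043789)
(-18752 - 36180)*(36400 + x) = (-18752 - 36180)*(36400 + 12769/291600) = -54932*10614252769/291600 = -145765533276677/72900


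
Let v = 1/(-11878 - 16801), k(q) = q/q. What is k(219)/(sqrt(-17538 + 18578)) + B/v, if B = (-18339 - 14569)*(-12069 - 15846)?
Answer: -26345298570780 + sqrt(65)/260 ≈ -2.6345e+13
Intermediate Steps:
k(q) = 1
B = 918626820 (B = -32908*(-27915) = 918626820)
v = -1/28679 (v = 1/(-28679) = -1/28679 ≈ -3.4869e-5)
k(219)/(sqrt(-17538 + 18578)) + B/v = 1/sqrt(-17538 + 18578) + 918626820/(-1/28679) = 1/sqrt(1040) + 918626820*(-28679) = 1/(4*sqrt(65)) - 26345298570780 = 1*(sqrt(65)/260) - 26345298570780 = sqrt(65)/260 - 26345298570780 = -26345298570780 + sqrt(65)/260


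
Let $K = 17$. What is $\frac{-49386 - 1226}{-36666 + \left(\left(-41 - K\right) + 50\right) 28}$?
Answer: $\frac{25306}{18445} \approx 1.372$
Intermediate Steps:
$\frac{-49386 - 1226}{-36666 + \left(\left(-41 - K\right) + 50\right) 28} = \frac{-49386 - 1226}{-36666 + \left(\left(-41 - 17\right) + 50\right) 28} = - \frac{50612}{-36666 + \left(\left(-41 - 17\right) + 50\right) 28} = - \frac{50612}{-36666 + \left(-58 + 50\right) 28} = - \frac{50612}{-36666 - 224} = - \frac{50612}{-36890} = \left(-50612\right) \left(- \frac{1}{36890}\right) = \frac{25306}{18445}$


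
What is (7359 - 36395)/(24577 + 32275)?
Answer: -119/233 ≈ -0.51073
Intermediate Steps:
(7359 - 36395)/(24577 + 32275) = -29036/56852 = -29036*1/56852 = -119/233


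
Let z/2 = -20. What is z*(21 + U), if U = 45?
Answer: -2640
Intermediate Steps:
z = -40 (z = 2*(-20) = -40)
z*(21 + U) = -40*(21 + 45) = -40*66 = -2640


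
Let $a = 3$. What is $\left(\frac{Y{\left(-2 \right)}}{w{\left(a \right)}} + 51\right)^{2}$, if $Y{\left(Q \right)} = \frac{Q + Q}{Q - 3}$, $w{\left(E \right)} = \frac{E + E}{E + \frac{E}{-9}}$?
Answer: $\frac{5340721}{2025} \approx 2637.4$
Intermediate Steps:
$w{\left(E \right)} = \frac{9}{4}$ ($w{\left(E \right)} = \frac{2 E}{E + E \left(- \frac{1}{9}\right)} = \frac{2 E}{E - \frac{E}{9}} = \frac{2 E}{\frac{8}{9} E} = 2 E \frac{9}{8 E} = \frac{9}{4}$)
$Y{\left(Q \right)} = \frac{2 Q}{-3 + Q}$
$\left(\frac{Y{\left(-2 \right)}}{w{\left(a \right)}} + 51\right)^{2} = \left(\frac{2 \left(-2\right) \frac{1}{-3 - 2}}{\frac{9}{4}} + 51\right)^{2} = \left(2 \left(-2\right) \frac{1}{-5} \cdot \frac{4}{9} + 51\right)^{2} = \left(2 \left(-2\right) \left(- \frac{1}{5}\right) \frac{4}{9} + 51\right)^{2} = \left(\frac{4}{5} \cdot \frac{4}{9} + 51\right)^{2} = \left(\frac{16}{45} + 51\right)^{2} = \left(\frac{2311}{45}\right)^{2} = \frac{5340721}{2025}$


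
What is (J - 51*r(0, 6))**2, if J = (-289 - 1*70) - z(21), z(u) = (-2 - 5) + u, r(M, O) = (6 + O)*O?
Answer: 16362025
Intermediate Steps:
r(M, O) = O*(6 + O)
z(u) = -7 + u
J = -373 (J = (-289 - 1*70) - (-7 + 21) = (-289 - 70) - 1*14 = -359 - 14 = -373)
(J - 51*r(0, 6))**2 = (-373 - 306*(6 + 6))**2 = (-373 - 306*12)**2 = (-373 - 51*72)**2 = (-373 - 3672)**2 = (-4045)**2 = 16362025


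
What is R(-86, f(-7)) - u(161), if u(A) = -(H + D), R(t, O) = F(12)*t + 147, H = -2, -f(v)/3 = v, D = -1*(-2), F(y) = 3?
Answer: -111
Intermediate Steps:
D = 2
f(v) = -3*v
R(t, O) = 147 + 3*t (R(t, O) = 3*t + 147 = 147 + 3*t)
u(A) = 0 (u(A) = -(-2 + 2) = -1*0 = 0)
R(-86, f(-7)) - u(161) = (147 + 3*(-86)) - 1*0 = (147 - 258) + 0 = -111 + 0 = -111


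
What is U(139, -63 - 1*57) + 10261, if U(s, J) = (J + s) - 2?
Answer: 10278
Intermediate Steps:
U(s, J) = -2 + J + s
U(139, -63 - 1*57) + 10261 = (-2 + (-63 - 1*57) + 139) + 10261 = (-2 + (-63 - 57) + 139) + 10261 = (-2 - 120 + 139) + 10261 = 17 + 10261 = 10278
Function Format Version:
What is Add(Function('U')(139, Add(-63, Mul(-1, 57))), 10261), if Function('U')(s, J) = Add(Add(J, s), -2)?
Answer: 10278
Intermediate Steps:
Function('U')(s, J) = Add(-2, J, s)
Add(Function('U')(139, Add(-63, Mul(-1, 57))), 10261) = Add(Add(-2, Add(-63, Mul(-1, 57)), 139), 10261) = Add(Add(-2, Add(-63, -57), 139), 10261) = Add(Add(-2, -120, 139), 10261) = Add(17, 10261) = 10278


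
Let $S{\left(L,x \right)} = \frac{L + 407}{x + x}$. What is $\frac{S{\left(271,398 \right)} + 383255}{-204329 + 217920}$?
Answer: $\frac{152535829}{5409218} \approx 28.199$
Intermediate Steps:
$S{\left(L,x \right)} = \frac{407 + L}{2 x}$
$\frac{S{\left(271,398 \right)} + 383255}{-204329 + 217920} = \frac{\frac{407 + 271}{2 \cdot 398} + 383255}{-204329 + 217920} = \frac{\frac{1}{2} \cdot \frac{1}{398} \cdot 678 + 383255}{13591} = \left(\frac{339}{398} + 383255\right) \frac{1}{13591} = \frac{152535829}{398} \cdot \frac{1}{13591} = \frac{152535829}{5409218}$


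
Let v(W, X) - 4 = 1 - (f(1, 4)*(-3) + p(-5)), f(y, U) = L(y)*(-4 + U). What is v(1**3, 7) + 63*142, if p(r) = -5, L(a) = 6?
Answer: 8956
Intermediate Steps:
f(y, U) = -24 + 6*U (f(y, U) = 6*(-4 + U) = -24 + 6*U)
v(W, X) = 10 (v(W, X) = 4 + (1 - ((-24 + 6*4)*(-3) - 5)) = 4 + (1 - ((-24 + 24)*(-3) - 5)) = 4 + (1 - (0*(-3) - 5)) = 4 + (1 - (0 - 5)) = 4 + (1 - 1*(-5)) = 4 + (1 + 5) = 4 + 6 = 10)
v(1**3, 7) + 63*142 = 10 + 63*142 = 10 + 8946 = 8956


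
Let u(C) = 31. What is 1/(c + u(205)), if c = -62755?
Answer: -1/62724 ≈ -1.5943e-5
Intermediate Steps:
1/(c + u(205)) = 1/(-62755 + 31) = 1/(-62724) = -1/62724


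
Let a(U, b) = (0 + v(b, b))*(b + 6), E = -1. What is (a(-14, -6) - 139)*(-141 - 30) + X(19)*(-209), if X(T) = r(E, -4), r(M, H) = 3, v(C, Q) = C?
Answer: 23142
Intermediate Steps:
X(T) = 3
a(U, b) = b*(6 + b) (a(U, b) = (0 + b)*(b + 6) = b*(6 + b))
(a(-14, -6) - 139)*(-141 - 30) + X(19)*(-209) = (-6*(6 - 6) - 139)*(-141 - 30) + 3*(-209) = (-6*0 - 139)*(-171) - 627 = (0 - 139)*(-171) - 627 = -139*(-171) - 627 = 23769 - 627 = 23142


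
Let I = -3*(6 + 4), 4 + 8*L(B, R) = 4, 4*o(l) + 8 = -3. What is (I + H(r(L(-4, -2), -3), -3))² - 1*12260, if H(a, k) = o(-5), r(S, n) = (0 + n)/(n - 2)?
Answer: -178999/16 ≈ -11187.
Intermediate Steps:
o(l) = -11/4 (o(l) = -2 + (¼)*(-3) = -2 - ¾ = -11/4)
L(B, R) = 0 (L(B, R) = -½ + (⅛)*4 = -½ + ½ = 0)
r(S, n) = n/(-2 + n)
H(a, k) = -11/4
I = -30 (I = -3*10 = -30)
(I + H(r(L(-4, -2), -3), -3))² - 1*12260 = (-30 - 11/4)² - 1*12260 = (-131/4)² - 12260 = 17161/16 - 12260 = -178999/16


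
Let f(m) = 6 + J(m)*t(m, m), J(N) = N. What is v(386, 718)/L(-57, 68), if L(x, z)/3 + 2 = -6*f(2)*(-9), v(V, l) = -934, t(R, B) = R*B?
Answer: -467/1131 ≈ -0.41291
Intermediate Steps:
t(R, B) = B*R
f(m) = 6 + m³ (f(m) = 6 + m*(m*m) = 6 + m*m² = 6 + m³)
L(x, z) = 2262 (L(x, z) = -6 + 3*(-6*(6 + 2³)*(-9)) = -6 + 3*(-6*(6 + 8)*(-9)) = -6 + 3*(-6*14*(-9)) = -6 + 3*(-84*(-9)) = -6 + 3*756 = -6 + 2268 = 2262)
v(386, 718)/L(-57, 68) = -934/2262 = -934*1/2262 = -467/1131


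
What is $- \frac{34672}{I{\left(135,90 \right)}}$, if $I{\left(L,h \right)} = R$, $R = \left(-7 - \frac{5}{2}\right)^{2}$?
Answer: $- \frac{138688}{361} \approx -384.18$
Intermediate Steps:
$R = \frac{361}{4}$ ($R = \left(-7 - \frac{5}{2}\right)^{2} = \left(- \frac{19}{2}\right)^{2} = \frac{361}{4} \approx 90.25$)
$I{\left(L,h \right)} = \frac{361}{4}$
$- \frac{34672}{I{\left(135,90 \right)}} = - \frac{34672}{\frac{361}{4}} = \left(-34672\right) \frac{4}{361} = - \frac{138688}{361}$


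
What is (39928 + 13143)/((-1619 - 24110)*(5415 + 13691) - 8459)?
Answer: -53071/491586733 ≈ -0.00010796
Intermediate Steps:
(39928 + 13143)/((-1619 - 24110)*(5415 + 13691) - 8459) = 53071/(-25729*19106 - 8459) = 53071/(-491578274 - 8459) = 53071/(-491586733) = 53071*(-1/491586733) = -53071/491586733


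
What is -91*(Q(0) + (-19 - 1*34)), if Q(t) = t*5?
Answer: 4823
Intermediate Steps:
Q(t) = 5*t
-91*(Q(0) + (-19 - 1*34)) = -91*(5*0 + (-19 - 1*34)) = -91*(0 + (-19 - 34)) = -91*(0 - 53) = -91*(-53) = 4823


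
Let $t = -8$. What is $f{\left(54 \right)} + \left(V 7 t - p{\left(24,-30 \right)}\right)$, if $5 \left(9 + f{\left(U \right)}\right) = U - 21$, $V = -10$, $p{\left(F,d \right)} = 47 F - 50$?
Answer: $- \frac{2602}{5} \approx -520.4$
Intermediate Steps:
$p{\left(F,d \right)} = -50 + 47 F$
$f{\left(U \right)} = - \frac{66}{5} + \frac{U}{5}$ ($f{\left(U \right)} = -9 + \frac{U - 21}{5} = -9 + \frac{-21 + U}{5} = -9 + \left(- \frac{21}{5} + \frac{U}{5}\right) = - \frac{66}{5} + \frac{U}{5}$)
$f{\left(54 \right)} + \left(V 7 t - p{\left(24,-30 \right)}\right) = \left(- \frac{66}{5} + \frac{1}{5} \cdot 54\right) - \left(-50 + 1128 - \left(-10\right) 7 \left(-8\right)\right) = \left(- \frac{66}{5} + \frac{54}{5}\right) - 518 = - \frac{12}{5} + \left(560 - 1078\right) = - \frac{12}{5} - 518 = - \frac{2602}{5}$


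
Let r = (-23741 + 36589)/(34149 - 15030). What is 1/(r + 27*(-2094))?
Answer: -19119/1080937174 ≈ -1.7687e-5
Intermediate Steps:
r = 12848/19119 ≈ 0.67200
1/(r + 27*(-2094)) = 1/(12848/19119 + 27*(-2094)) = 1/(12848/19119 - 56538) = 1/(-1080937174/19119) = -19119/1080937174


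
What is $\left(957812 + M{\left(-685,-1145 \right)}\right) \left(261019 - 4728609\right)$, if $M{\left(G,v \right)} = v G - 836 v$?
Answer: $-12059620339630$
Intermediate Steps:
$M{\left(G,v \right)} = - 836 v + G v$ ($M{\left(G,v \right)} = G v - 836 v = - 836 v + G v$)
$\left(957812 + M{\left(-685,-1145 \right)}\right) \left(261019 - 4728609\right) = \left(957812 - 1145 \left(-836 - 685\right)\right) \left(261019 - 4728609\right) = \left(957812 - -1741545\right) \left(-4467590\right) = \left(957812 + 1741545\right) \left(-4467590\right) = 2699357 \left(-4467590\right) = -12059620339630$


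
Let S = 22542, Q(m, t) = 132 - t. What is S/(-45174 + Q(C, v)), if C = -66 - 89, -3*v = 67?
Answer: -67626/135059 ≈ -0.50071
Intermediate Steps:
v = -67/3 (v = -⅓*67 = -67/3 ≈ -22.333)
C = -155
S/(-45174 + Q(C, v)) = 22542/(-45174 + (132 - 1*(-67/3))) = 22542/(-45174 + (132 + 67/3)) = 22542/(-45174 + 463/3) = 22542/(-135059/3) = 22542*(-3/135059) = -67626/135059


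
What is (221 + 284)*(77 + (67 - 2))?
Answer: 71710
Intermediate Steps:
(221 + 284)*(77 + (67 - 2)) = 505*(77 + 65) = 505*142 = 71710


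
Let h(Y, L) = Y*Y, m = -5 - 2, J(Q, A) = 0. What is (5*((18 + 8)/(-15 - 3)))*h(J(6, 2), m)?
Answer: 0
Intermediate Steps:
m = -7
h(Y, L) = Y²
(5*((18 + 8)/(-15 - 3)))*h(J(6, 2), m) = (5*((18 + 8)/(-15 - 3)))*0² = (5*(26/(-18)))*0 = (5*(26*(-1/18)))*0 = (5*(-13/9))*0 = -65/9*0 = 0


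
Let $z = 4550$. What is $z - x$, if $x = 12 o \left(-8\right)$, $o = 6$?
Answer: $5126$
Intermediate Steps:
$x = -576$ ($x = 12 \cdot 6 \left(-8\right) = 72 \left(-8\right) = -576$)
$z - x = 4550 - -576 = 4550 + 576 = 5126$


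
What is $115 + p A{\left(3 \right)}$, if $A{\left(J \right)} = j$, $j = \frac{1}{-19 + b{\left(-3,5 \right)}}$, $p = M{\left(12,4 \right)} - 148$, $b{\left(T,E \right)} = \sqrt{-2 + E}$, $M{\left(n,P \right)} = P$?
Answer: $\frac{21953}{179} + \frac{72 \sqrt{3}}{179} \approx 123.34$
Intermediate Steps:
$p = -144$ ($p = 4 - 148 = -144$)
$j = \frac{1}{-19 + \sqrt{3}}$ ($j = \frac{1}{-19 + \sqrt{-2 + 5}} = \frac{1}{-19 + \sqrt{3}} \approx -0.057911$)
$A{\left(J \right)} = - \frac{19}{358} - \frac{\sqrt{3}}{358}$
$115 + p A{\left(3 \right)} = 115 - 144 \left(- \frac{19}{358} - \frac{\sqrt{3}}{358}\right) = 115 + \left(\frac{1368}{179} + \frac{72 \sqrt{3}}{179}\right) = \frac{21953}{179} + \frac{72 \sqrt{3}}{179}$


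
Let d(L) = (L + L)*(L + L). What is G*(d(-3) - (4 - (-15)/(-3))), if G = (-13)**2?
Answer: 6253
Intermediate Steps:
d(L) = 4*L**2 (d(L) = (2*L)*(2*L) = 4*L**2)
G = 169
G*(d(-3) - (4 - (-15)/(-3))) = 169*(4*(-3)**2 - (4 - (-15)/(-3))) = 169*(4*9 - (4 - (-15)*(-1)/3)) = 169*(36 - (4 - 5*1)) = 169*(36 - (4 - 5)) = 169*(36 - 1*(-1)) = 169*(36 + 1) = 169*37 = 6253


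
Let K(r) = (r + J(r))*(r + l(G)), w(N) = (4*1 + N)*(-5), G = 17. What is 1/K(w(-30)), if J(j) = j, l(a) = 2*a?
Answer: 1/42640 ≈ 2.3452e-5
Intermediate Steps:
w(N) = -20 - 5*N (w(N) = (4 + N)*(-5) = -20 - 5*N)
K(r) = 2*r*(34 + r) (K(r) = (r + r)*(r + 2*17) = (2*r)*(r + 34) = (2*r)*(34 + r) = 2*r*(34 + r))
1/K(w(-30)) = 1/(2*(-20 - 5*(-30))*(34 + (-20 - 5*(-30)))) = 1/(2*(-20 + 150)*(34 + (-20 + 150))) = 1/(2*130*(34 + 130)) = 1/(2*130*164) = 1/42640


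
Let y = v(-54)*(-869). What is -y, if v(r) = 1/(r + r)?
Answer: -869/108 ≈ -8.0463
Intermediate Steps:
v(r) = 1/(2*r)
y = 869/108 (y = ((½)/(-54))*(-869) = ((½)*(-1/54))*(-869) = -1/108*(-869) = 869/108 ≈ 8.0463)
-y = -1*869/108 = -869/108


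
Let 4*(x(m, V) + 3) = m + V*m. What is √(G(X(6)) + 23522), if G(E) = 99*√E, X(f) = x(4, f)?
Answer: 2*√5930 ≈ 154.01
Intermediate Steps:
x(m, V) = -3 + m/4 + V*m/4 (x(m, V) = -3 + (m + V*m)/4 = -3 + (m/4 + V*m/4) = -3 + m/4 + V*m/4)
X(f) = -2 + f (X(f) = -3 + (¼)*4 + (¼)*f*4 = -3 + 1 + f = -2 + f)
√(G(X(6)) + 23522) = √(99*√(-2 + 6) + 23522) = √(99*√4 + 23522) = √(99*2 + 23522) = √(198 + 23522) = √23720 = 2*√5930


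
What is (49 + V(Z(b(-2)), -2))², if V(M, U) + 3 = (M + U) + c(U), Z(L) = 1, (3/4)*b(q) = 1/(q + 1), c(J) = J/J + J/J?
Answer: 2209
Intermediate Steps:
c(J) = 2 (c(J) = 1 + 1 = 2)
b(q) = 4/(3*(1 + q)) (b(q) = 4/(3*(q + 1)) = 4/(3*(1 + q)))
V(M, U) = -1 + M + U (V(M, U) = -3 + ((M + U) + 2) = -3 + (2 + M + U) = -1 + M + U)
(49 + V(Z(b(-2)), -2))² = (49 + (-1 + 1 - 2))² = (49 - 2)² = 47² = 2209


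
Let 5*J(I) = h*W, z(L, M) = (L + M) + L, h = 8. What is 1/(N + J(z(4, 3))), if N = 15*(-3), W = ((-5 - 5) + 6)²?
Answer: -5/97 ≈ -0.051546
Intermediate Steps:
W = 16 (W = (-10 + 6)² = (-4)² = 16)
z(L, M) = M + 2*L
J(I) = 128/5 (J(I) = (8*16)/5 = (⅕)*128 = 128/5)
N = -45
1/(N + J(z(4, 3))) = 1/(-45 + 128/5) = 1/(-97/5) = -5/97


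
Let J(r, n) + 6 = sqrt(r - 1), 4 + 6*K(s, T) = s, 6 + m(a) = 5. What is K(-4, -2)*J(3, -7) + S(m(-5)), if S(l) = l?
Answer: 7 - 4*sqrt(2)/3 ≈ 5.1144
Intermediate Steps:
m(a) = -1 (m(a) = -6 + 5 = -1)
K(s, T) = -2/3 + s/6
J(r, n) = -6 + sqrt(-1 + r) (J(r, n) = -6 + sqrt(r - 1) = -6 + sqrt(-1 + r))
K(-4, -2)*J(3, -7) + S(m(-5)) = (-2/3 + (1/6)*(-4))*(-6 + sqrt(-1 + 3)) - 1 = (-2/3 - 2/3)*(-6 + sqrt(2)) - 1 = -4*(-6 + sqrt(2))/3 - 1 = (8 - 4*sqrt(2)/3) - 1 = 7 - 4*sqrt(2)/3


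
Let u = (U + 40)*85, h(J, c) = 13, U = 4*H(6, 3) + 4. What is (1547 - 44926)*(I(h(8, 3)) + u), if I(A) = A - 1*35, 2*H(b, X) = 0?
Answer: -161283122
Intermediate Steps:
H(b, X) = 0 (H(b, X) = (½)*0 = 0)
U = 4 (U = 4*0 + 4 = 0 + 4 = 4)
I(A) = -35 + A (I(A) = A - 35 = -35 + A)
u = 3740 (u = (4 + 40)*85 = 44*85 = 3740)
(1547 - 44926)*(I(h(8, 3)) + u) = (1547 - 44926)*((-35 + 13) + 3740) = -43379*(-22 + 3740) = -43379*3718 = -161283122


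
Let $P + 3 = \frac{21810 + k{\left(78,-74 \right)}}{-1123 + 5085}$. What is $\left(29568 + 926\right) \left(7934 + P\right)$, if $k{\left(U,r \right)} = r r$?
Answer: $\frac{68502392468}{283} \approx 2.4206 \cdot 10^{8}$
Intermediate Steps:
$k{\left(U,r \right)} = r^{2}$
$P = \frac{1100}{283}$ ($P = -3 + \frac{21810 + \left(-74\right)^{2}}{-1123 + 5085} = -3 + \frac{21810 + 5476}{3962} = -3 + 27286 \cdot \frac{1}{3962} = -3 + \frac{1949}{283} = \frac{1100}{283} \approx 3.8869$)
$\left(29568 + 926\right) \left(7934 + P\right) = \left(29568 + 926\right) \left(7934 + \frac{1100}{283}\right) = 30494 \cdot \frac{2246422}{283} = \frac{68502392468}{283}$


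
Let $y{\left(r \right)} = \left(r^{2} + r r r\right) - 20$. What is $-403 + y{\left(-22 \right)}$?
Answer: $-10587$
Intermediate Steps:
$y{\left(r \right)} = -20 + r^{2} + r^{3}$ ($y{\left(r \right)} = \left(r^{2} + r^{2} r\right) - 20 = \left(r^{2} + r^{3}\right) - 20 = -20 + r^{2} + r^{3}$)
$-403 + y{\left(-22 \right)} = -403 + \left(-20 + \left(-22\right)^{2} + \left(-22\right)^{3}\right) = -403 - 10184 = -10587$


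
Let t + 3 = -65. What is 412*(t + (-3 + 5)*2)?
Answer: -26368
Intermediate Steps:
t = -68 (t = -3 - 65 = -68)
412*(t + (-3 + 5)*2) = 412*(-68 + (-3 + 5)*2) = 412*(-68 + 2*2) = 412*(-68 + 4) = 412*(-64) = -26368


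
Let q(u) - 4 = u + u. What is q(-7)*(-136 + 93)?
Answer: 430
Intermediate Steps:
q(u) = 4 + 2*u (q(u) = 4 + (u + u) = 4 + 2*u)
q(-7)*(-136 + 93) = (4 + 2*(-7))*(-136 + 93) = (4 - 14)*(-43) = -10*(-43) = 430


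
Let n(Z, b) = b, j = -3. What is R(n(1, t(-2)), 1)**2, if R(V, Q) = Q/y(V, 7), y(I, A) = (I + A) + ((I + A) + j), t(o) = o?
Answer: 1/49 ≈ 0.020408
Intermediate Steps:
y(I, A) = -3 + 2*A + 2*I (y(I, A) = (I + A) + ((I + A) - 3) = (A + I) + ((A + I) - 3) = (A + I) + (-3 + A + I) = -3 + 2*A + 2*I)
R(V, Q) = Q/(11 + 2*V) (R(V, Q) = Q/(-3 + 2*7 + 2*V) = Q/(-3 + 14 + 2*V) = Q/(11 + 2*V))
R(n(1, t(-2)), 1)**2 = (1/(11 + 2*(-2)))**2 = (1/(11 - 4))**2 = (1/7)**2 = 1/49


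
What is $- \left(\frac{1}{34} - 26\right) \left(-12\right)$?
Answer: $- \frac{5298}{17} \approx -311.65$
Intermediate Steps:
$- \left(\frac{1}{34} - 26\right) \left(-12\right) = - \frac{\left(-883\right) \left(-12\right)}{34} = \left(-1\right) \frac{5298}{17} = - \frac{5298}{17}$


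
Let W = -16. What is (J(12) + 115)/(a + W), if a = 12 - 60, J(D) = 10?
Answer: -125/64 ≈ -1.9531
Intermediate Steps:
a = -48
(J(12) + 115)/(a + W) = (10 + 115)/(-48 - 16) = 125/(-64) = 125*(-1/64) = -125/64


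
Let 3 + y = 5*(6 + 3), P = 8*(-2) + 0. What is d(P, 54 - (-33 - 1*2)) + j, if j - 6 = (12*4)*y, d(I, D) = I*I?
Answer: 2278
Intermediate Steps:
P = -16 (P = -16 + 0 = -16)
y = 42 (y = -3 + 5*(6 + 3) = -3 + 5*9 = -3 + 45 = 42)
d(I, D) = I²
j = 2022 (j = 6 + (12*4)*42 = 6 + 48*42 = 6 + 2016 = 2022)
d(P, 54 - (-33 - 1*2)) + j = (-16)² + 2022 = 256 + 2022 = 2278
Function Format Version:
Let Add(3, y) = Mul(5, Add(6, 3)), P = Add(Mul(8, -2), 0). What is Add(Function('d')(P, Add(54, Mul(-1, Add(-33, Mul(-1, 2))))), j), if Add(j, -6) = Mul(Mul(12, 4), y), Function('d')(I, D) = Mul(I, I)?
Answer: 2278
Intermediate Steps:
P = -16 (P = Add(-16, 0) = -16)
y = 42 (y = Add(-3, Mul(5, Add(6, 3))) = Add(-3, Mul(5, 9)) = Add(-3, 45) = 42)
Function('d')(I, D) = Pow(I, 2)
j = 2022 (j = Add(6, Mul(Mul(12, 4), 42)) = Add(6, Mul(48, 42)) = Add(6, 2016) = 2022)
Add(Function('d')(P, Add(54, Mul(-1, Add(-33, Mul(-1, 2))))), j) = Add(Pow(-16, 2), 2022) = Add(256, 2022) = 2278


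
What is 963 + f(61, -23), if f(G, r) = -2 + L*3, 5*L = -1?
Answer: 4802/5 ≈ 960.40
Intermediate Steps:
L = -⅕ (L = (⅕)*(-1) = -⅕ ≈ -0.20000)
f(G, r) = -13/5 (f(G, r) = -2 - ⅕*3 = -2 - ⅗ = -13/5)
963 + f(61, -23) = 963 - 13/5 = 4802/5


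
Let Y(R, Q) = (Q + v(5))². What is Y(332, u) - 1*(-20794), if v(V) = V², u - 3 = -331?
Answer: 112603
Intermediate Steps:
u = -328 (u = 3 - 331 = -328)
Y(R, Q) = (25 + Q)² (Y(R, Q) = (Q + 5²)² = (Q + 25)² = (25 + Q)²)
Y(332, u) - 1*(-20794) = (25 - 328)² - 1*(-20794) = (-303)² + 20794 = 91809 + 20794 = 112603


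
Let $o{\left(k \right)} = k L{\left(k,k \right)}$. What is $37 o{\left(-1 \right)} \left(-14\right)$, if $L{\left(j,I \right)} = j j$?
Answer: $518$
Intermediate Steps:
$L{\left(j,I \right)} = j^{2}$
$o{\left(k \right)} = k^{3}$ ($o{\left(k \right)} = k k^{2} = k^{3}$)
$37 o{\left(-1 \right)} \left(-14\right) = 37 \left(-1\right)^{3} \left(-14\right) = 37 \left(-1\right) \left(-14\right) = \left(-37\right) \left(-14\right) = 518$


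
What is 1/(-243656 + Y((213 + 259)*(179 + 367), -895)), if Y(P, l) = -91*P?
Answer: -1/23695448 ≈ -4.2202e-8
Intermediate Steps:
1/(-243656 + Y((213 + 259)*(179 + 367), -895)) = 1/(-243656 - 91*(213 + 259)*(179 + 367)) = 1/(-243656 - 42952*546) = 1/(-243656 - 91*257712) = 1/(-243656 - 23451792) = 1/(-23695448) = -1/23695448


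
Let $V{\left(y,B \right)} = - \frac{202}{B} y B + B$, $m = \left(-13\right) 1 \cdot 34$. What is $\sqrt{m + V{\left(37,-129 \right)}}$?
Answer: $i \sqrt{8045} \approx 89.694 i$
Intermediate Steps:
$m = -442$ ($m = \left(-13\right) 34 = -442$)
$V{\left(y,B \right)} = B - 202 y$ ($V{\left(y,B \right)} = - \frac{202 y}{B} B + B = - 202 y + B = B - 202 y$)
$\sqrt{m + V{\left(37,-129 \right)}} = \sqrt{-442 - 7603} = \sqrt{-8045} = i \sqrt{8045}$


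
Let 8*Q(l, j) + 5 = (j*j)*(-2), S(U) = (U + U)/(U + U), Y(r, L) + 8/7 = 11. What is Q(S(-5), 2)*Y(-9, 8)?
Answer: -897/56 ≈ -16.018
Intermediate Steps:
Y(r, L) = 69/7 (Y(r, L) = -8/7 + 11 = 69/7)
S(U) = 1 (S(U) = (2*U)/((2*U)) = (2*U)*(1/(2*U)) = 1)
Q(l, j) = -5/8 - j²/4 (Q(l, j) = -5/8 + ((j*j)*(-2))/8 = -5/8 + (j²*(-2))/8 = -5/8 + (-2*j²)/8 = -5/8 - j²/4)
Q(S(-5), 2)*Y(-9, 8) = (-5/8 - ¼*2²)*(69/7) = (-5/8 - ¼*4)*(69/7) = (-5/8 - 1)*(69/7) = -13/8*69/7 = -897/56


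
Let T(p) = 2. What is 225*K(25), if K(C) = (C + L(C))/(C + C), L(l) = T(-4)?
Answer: 243/2 ≈ 121.50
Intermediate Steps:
L(l) = 2
K(C) = (2 + C)/(2*C) (K(C) = (C + 2)/(C + C) = (2 + C)/((2*C)) = (2 + C)*(1/(2*C)) = (2 + C)/(2*C))
225*K(25) = 225*((½)*(2 + 25)/25) = 225*((½)*(1/25)*27) = 225*(27/50) = 243/2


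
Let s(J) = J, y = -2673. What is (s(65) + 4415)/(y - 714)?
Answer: -4480/3387 ≈ -1.3227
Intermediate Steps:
(s(65) + 4415)/(y - 714) = (65 + 4415)/(-2673 - 714) = 4480/(-3387) = 4480*(-1/3387) = -4480/3387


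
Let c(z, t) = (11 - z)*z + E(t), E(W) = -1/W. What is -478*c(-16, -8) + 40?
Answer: 825905/4 ≈ 2.0648e+5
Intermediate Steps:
c(z, t) = -1/t + z*(11 - z) (c(z, t) = (11 - z)*z - 1/t = z*(11 - z) - 1/t = -1/t + z*(11 - z))
-478*c(-16, -8) + 40 = -478*(-1 - 8*(-16)*(11 - 1*(-16)))/(-8) + 40 = -(-239)*(-1 - 8*(-16)*(11 + 16))/4 + 40 = -(-239)*(-1 - 8*(-16)*27)/4 + 40 = -(-239)*(-1 + 3456)/4 + 40 = -(-239)*3455/4 + 40 = -478*(-3455/8) + 40 = 825745/4 + 40 = 825905/4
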